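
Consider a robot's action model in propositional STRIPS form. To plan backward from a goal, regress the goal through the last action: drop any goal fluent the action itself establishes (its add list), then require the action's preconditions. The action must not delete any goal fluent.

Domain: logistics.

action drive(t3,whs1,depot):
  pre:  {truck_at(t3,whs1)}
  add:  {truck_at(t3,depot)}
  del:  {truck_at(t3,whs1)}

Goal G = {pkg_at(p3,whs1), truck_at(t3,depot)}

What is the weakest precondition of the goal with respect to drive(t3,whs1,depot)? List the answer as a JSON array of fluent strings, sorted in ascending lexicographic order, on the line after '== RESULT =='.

Compute (G \ add) ∪ pre:
  G ∩ del = {}  (empty — regression defined)
  G \ add = {pkg_at(p3,whs1), truck_at(t3,depot)} \ {truck_at(t3,depot)} = {pkg_at(p3,whs1)}
  ∪ pre   = {pkg_at(p3,whs1)} ∪ {truck_at(t3,whs1)}
          = {pkg_at(p3,whs1), truck_at(t3,whs1)}

== RESULT ==
["pkg_at(p3,whs1)", "truck_at(t3,whs1)"]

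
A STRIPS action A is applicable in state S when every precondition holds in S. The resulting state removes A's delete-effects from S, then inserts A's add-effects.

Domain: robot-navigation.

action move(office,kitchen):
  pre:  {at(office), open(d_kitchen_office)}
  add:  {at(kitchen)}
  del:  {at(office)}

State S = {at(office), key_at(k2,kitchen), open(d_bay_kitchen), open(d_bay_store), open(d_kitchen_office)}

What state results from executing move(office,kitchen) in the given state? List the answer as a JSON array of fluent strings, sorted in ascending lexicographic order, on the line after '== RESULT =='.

Compute (S \ del) ∪ add:
  pre ⊆ S: {at(office), open(d_kitchen_office)} ⊆ S  — applicable
  S \ del = {key_at(k2,kitchen), open(d_bay_kitchen), open(d_bay_store), open(d_kitchen_office)}
  ∪ add   = {at(kitchen), key_at(k2,kitchen), open(d_bay_kitchen), open(d_bay_store), open(d_kitchen_office)}

== RESULT ==
["at(kitchen)", "key_at(k2,kitchen)", "open(d_bay_kitchen)", "open(d_bay_store)", "open(d_kitchen_office)"]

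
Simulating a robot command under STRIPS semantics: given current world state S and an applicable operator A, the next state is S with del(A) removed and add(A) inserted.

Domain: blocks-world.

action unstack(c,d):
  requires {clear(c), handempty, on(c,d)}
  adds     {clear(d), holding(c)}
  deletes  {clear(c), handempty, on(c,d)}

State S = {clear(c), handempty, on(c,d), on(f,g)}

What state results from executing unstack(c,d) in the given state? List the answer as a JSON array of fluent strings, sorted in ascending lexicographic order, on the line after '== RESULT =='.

Progress:
  pre ⊆ S: {clear(c), handempty, on(c,d)} ⊆ S  — applicable
  S \ del = {on(f,g)}
  ∪ add   = {clear(d), holding(c), on(f,g)}

== RESULT ==
["clear(d)", "holding(c)", "on(f,g)"]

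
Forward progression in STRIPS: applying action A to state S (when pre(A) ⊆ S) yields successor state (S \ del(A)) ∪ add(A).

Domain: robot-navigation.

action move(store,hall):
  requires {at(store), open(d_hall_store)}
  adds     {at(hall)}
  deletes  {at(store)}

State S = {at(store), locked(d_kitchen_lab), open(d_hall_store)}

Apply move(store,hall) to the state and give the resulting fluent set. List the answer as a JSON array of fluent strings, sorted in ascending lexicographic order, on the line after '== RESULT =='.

Progress:
  pre ⊆ S: {at(store), open(d_hall_store)} ⊆ S  — applicable
  S \ del = {locked(d_kitchen_lab), open(d_hall_store)}
  ∪ add   = {at(hall), locked(d_kitchen_lab), open(d_hall_store)}

== RESULT ==
["at(hall)", "locked(d_kitchen_lab)", "open(d_hall_store)"]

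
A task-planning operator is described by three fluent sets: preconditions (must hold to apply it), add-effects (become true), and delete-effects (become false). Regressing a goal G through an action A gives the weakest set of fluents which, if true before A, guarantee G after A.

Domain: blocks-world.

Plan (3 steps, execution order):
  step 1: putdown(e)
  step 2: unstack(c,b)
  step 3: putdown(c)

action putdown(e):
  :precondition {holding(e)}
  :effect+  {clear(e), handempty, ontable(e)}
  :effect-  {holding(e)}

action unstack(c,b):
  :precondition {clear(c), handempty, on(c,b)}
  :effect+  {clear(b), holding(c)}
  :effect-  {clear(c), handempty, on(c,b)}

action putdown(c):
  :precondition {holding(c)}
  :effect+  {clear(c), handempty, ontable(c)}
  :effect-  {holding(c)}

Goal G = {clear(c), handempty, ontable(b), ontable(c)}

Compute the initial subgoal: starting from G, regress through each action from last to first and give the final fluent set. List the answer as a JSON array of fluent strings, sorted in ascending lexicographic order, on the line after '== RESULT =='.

Work backward from the goal:
  through step 3 (putdown(c)): drop {clear(c), handempty, ontable(c)}, keep {ontable(b)}, require {holding(c)}
    → {holding(c), ontable(b)}
  through step 2 (unstack(c,b)): drop {holding(c)}, keep {ontable(b)}, require {clear(c), handempty, on(c,b)}
    → {clear(c), handempty, on(c,b), ontable(b)}
  through step 1 (putdown(e)): drop {handempty}, keep {clear(c), on(c,b), ontable(b)}, require {holding(e)}
    → {clear(c), holding(e), on(c,b), ontable(b)}

== RESULT ==
["clear(c)", "holding(e)", "on(c,b)", "ontable(b)"]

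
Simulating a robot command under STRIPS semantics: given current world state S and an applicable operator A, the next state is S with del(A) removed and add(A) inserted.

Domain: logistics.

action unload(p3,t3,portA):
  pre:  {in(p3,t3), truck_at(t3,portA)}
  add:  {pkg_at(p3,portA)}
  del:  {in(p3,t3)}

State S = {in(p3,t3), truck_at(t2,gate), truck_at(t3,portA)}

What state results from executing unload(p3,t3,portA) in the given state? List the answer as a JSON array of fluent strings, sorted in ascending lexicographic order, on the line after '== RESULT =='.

Compute (S \ del) ∪ add:
  pre ⊆ S: {in(p3,t3), truck_at(t3,portA)} ⊆ S  — applicable
  S \ del = {truck_at(t2,gate), truck_at(t3,portA)}
  ∪ add   = {pkg_at(p3,portA), truck_at(t2,gate), truck_at(t3,portA)}

== RESULT ==
["pkg_at(p3,portA)", "truck_at(t2,gate)", "truck_at(t3,portA)"]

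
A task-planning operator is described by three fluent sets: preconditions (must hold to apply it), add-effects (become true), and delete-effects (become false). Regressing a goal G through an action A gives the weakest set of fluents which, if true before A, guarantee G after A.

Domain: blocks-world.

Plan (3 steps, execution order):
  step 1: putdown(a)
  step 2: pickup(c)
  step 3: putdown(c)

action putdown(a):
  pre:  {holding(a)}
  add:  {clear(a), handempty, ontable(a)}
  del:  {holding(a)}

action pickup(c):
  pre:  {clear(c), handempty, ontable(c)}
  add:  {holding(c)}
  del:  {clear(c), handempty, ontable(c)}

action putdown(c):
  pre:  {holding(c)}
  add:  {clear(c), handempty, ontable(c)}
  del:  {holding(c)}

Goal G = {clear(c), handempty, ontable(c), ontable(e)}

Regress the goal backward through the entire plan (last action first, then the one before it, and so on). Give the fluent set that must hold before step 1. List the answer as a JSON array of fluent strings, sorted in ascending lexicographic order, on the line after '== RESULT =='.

Work backward from the goal:
  through step 3 (putdown(c)): drop {clear(c), handempty, ontable(c)}, keep {ontable(e)}, require {holding(c)}
    → {holding(c), ontable(e)}
  through step 2 (pickup(c)): drop {holding(c)}, keep {ontable(e)}, require {clear(c), handempty, ontable(c)}
    → {clear(c), handempty, ontable(c), ontable(e)}
  through step 1 (putdown(a)): drop {handempty}, keep {clear(c), ontable(c), ontable(e)}, require {holding(a)}
    → {clear(c), holding(a), ontable(c), ontable(e)}

== RESULT ==
["clear(c)", "holding(a)", "ontable(c)", "ontable(e)"]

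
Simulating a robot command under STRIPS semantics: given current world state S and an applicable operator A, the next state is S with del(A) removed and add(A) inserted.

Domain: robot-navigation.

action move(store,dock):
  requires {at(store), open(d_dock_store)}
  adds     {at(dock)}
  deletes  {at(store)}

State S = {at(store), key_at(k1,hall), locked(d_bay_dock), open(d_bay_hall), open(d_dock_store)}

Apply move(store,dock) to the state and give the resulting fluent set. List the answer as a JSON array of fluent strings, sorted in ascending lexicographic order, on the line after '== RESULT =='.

Progress:
  pre ⊆ S: {at(store), open(d_dock_store)} ⊆ S  — applicable
  S \ del = {key_at(k1,hall), locked(d_bay_dock), open(d_bay_hall), open(d_dock_store)}
  ∪ add   = {at(dock), key_at(k1,hall), locked(d_bay_dock), open(d_bay_hall), open(d_dock_store)}

== RESULT ==
["at(dock)", "key_at(k1,hall)", "locked(d_bay_dock)", "open(d_bay_hall)", "open(d_dock_store)"]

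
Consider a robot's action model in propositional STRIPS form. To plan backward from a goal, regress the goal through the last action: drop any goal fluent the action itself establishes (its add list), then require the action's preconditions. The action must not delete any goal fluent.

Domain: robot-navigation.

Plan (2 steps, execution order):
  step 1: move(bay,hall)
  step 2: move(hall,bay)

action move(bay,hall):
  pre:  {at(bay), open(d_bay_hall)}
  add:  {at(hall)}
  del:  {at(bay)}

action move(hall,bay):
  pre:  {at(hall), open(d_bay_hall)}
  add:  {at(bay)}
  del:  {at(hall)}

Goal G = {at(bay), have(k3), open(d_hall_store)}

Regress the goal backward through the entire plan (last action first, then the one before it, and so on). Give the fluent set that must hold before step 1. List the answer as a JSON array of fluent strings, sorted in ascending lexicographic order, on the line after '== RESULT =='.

Regress step by step:
  through step 2 (move(hall,bay)): drop {at(bay)}, keep {have(k3), open(d_hall_store)}, require {at(hall), open(d_bay_hall)}
    → {at(hall), have(k3), open(d_bay_hall), open(d_hall_store)}
  through step 1 (move(bay,hall)): drop {at(hall)}, keep {have(k3), open(d_bay_hall), open(d_hall_store)}, require {at(bay), open(d_bay_hall)}
    → {at(bay), have(k3), open(d_bay_hall), open(d_hall_store)}

== RESULT ==
["at(bay)", "have(k3)", "open(d_bay_hall)", "open(d_hall_store)"]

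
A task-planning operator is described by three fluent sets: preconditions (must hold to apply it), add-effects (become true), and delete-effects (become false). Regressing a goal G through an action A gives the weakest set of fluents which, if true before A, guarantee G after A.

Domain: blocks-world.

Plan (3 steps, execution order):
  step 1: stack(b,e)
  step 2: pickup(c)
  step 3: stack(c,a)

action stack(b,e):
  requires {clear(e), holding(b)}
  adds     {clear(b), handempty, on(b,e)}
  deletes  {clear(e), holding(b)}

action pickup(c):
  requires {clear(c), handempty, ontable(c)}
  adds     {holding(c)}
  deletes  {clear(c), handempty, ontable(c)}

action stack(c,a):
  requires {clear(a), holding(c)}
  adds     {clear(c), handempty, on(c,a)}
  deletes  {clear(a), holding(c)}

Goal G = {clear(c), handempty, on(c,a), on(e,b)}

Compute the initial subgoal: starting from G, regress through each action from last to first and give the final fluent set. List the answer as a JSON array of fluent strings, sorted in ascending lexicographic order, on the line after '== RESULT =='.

Work backward from the goal:
  through step 3 (stack(c,a)): drop {clear(c), handempty, on(c,a)}, keep {on(e,b)}, require {clear(a), holding(c)}
    → {clear(a), holding(c), on(e,b)}
  through step 2 (pickup(c)): drop {holding(c)}, keep {clear(a), on(e,b)}, require {clear(c), handempty, ontable(c)}
    → {clear(a), clear(c), handempty, on(e,b), ontable(c)}
  through step 1 (stack(b,e)): drop {handempty}, keep {clear(a), clear(c), on(e,b), ontable(c)}, require {clear(e), holding(b)}
    → {clear(a), clear(c), clear(e), holding(b), on(e,b), ontable(c)}

== RESULT ==
["clear(a)", "clear(c)", "clear(e)", "holding(b)", "on(e,b)", "ontable(c)"]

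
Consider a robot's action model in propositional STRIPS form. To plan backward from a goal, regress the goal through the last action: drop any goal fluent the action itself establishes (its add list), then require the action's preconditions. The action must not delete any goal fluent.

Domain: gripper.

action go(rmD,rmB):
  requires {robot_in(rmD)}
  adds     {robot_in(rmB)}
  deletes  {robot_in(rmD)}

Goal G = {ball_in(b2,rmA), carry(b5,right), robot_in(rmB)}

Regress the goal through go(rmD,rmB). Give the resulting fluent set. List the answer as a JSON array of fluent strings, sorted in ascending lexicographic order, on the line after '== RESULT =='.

Regress:
  G ∩ del = {}  (empty — regression defined)
  G \ add = {ball_in(b2,rmA), carry(b5,right), robot_in(rmB)} \ {robot_in(rmB)} = {ball_in(b2,rmA), carry(b5,right)}
  ∪ pre   = {ball_in(b2,rmA), carry(b5,right)} ∪ {robot_in(rmD)}
          = {ball_in(b2,rmA), carry(b5,right), robot_in(rmD)}

== RESULT ==
["ball_in(b2,rmA)", "carry(b5,right)", "robot_in(rmD)"]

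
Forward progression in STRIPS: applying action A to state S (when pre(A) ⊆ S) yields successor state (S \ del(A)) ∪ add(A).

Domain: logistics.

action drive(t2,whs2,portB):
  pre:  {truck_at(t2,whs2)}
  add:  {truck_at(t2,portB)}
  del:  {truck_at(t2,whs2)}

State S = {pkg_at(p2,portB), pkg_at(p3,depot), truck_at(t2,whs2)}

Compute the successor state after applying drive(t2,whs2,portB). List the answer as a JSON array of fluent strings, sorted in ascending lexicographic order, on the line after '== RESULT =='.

Progress:
  pre ⊆ S: {truck_at(t2,whs2)} ⊆ S  — applicable
  S \ del = {pkg_at(p2,portB), pkg_at(p3,depot)}
  ∪ add   = {pkg_at(p2,portB), pkg_at(p3,depot), truck_at(t2,portB)}

== RESULT ==
["pkg_at(p2,portB)", "pkg_at(p3,depot)", "truck_at(t2,portB)"]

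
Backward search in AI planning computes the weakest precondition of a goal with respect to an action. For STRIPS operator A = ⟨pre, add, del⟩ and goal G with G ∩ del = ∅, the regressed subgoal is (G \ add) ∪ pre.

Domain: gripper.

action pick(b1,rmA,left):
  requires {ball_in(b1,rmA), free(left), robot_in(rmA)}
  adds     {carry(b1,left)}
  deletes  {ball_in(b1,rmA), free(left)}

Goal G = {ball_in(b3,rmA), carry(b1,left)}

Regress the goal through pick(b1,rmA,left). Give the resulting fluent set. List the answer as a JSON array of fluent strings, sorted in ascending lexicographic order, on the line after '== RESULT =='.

Regress:
  G ∩ del = {}  (empty — regression defined)
  G \ add = {ball_in(b3,rmA), carry(b1,left)} \ {carry(b1,left)} = {ball_in(b3,rmA)}
  ∪ pre   = {ball_in(b3,rmA)} ∪ {ball_in(b1,rmA), free(left), robot_in(rmA)}
          = {ball_in(b1,rmA), ball_in(b3,rmA), free(left), robot_in(rmA)}

== RESULT ==
["ball_in(b1,rmA)", "ball_in(b3,rmA)", "free(left)", "robot_in(rmA)"]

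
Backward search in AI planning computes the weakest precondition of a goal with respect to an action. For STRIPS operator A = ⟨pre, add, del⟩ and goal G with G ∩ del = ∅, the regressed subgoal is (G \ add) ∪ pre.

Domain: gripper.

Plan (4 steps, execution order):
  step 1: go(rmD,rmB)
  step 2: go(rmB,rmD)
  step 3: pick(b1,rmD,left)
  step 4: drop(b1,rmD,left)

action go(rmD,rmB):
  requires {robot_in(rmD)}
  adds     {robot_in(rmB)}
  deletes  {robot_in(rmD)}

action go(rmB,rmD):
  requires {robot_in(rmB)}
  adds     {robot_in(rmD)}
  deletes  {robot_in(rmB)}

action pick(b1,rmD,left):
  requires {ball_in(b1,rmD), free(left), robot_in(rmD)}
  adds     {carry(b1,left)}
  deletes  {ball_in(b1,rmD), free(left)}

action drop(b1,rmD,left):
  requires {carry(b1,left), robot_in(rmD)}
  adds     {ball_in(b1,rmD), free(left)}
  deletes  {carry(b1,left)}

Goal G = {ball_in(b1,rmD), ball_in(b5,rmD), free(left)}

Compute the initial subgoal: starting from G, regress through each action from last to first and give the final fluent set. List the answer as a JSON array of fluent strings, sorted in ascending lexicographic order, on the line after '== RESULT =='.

Work backward from the goal:
  through step 4 (drop(b1,rmD,left)): drop {ball_in(b1,rmD), free(left)}, keep {ball_in(b5,rmD)}, require {carry(b1,left), robot_in(rmD)}
    → {ball_in(b5,rmD), carry(b1,left), robot_in(rmD)}
  through step 3 (pick(b1,rmD,left)): drop {carry(b1,left)}, keep {ball_in(b5,rmD), robot_in(rmD)}, require {ball_in(b1,rmD), free(left), robot_in(rmD)}
    → {ball_in(b1,rmD), ball_in(b5,rmD), free(left), robot_in(rmD)}
  through step 2 (go(rmB,rmD)): drop {robot_in(rmD)}, keep {ball_in(b1,rmD), ball_in(b5,rmD), free(left)}, require {robot_in(rmB)}
    → {ball_in(b1,rmD), ball_in(b5,rmD), free(left), robot_in(rmB)}
  through step 1 (go(rmD,rmB)): drop {robot_in(rmB)}, keep {ball_in(b1,rmD), ball_in(b5,rmD), free(left)}, require {robot_in(rmD)}
    → {ball_in(b1,rmD), ball_in(b5,rmD), free(left), robot_in(rmD)}

== RESULT ==
["ball_in(b1,rmD)", "ball_in(b5,rmD)", "free(left)", "robot_in(rmD)"]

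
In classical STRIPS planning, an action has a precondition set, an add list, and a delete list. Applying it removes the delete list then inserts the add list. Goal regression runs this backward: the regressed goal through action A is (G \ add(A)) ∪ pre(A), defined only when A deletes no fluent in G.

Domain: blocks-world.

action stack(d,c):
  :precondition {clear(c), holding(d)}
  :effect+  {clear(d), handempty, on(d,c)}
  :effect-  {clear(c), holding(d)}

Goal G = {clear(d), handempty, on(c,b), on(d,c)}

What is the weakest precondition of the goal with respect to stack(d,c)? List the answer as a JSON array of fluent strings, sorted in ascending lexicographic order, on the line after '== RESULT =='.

Compute (G \ add) ∪ pre:
  G ∩ del = {}  (empty — regression defined)
  G \ add = {clear(d), handempty, on(c,b), on(d,c)} \ {clear(d), handempty, on(d,c)} = {on(c,b)}
  ∪ pre   = {on(c,b)} ∪ {clear(c), holding(d)}
          = {clear(c), holding(d), on(c,b)}

== RESULT ==
["clear(c)", "holding(d)", "on(c,b)"]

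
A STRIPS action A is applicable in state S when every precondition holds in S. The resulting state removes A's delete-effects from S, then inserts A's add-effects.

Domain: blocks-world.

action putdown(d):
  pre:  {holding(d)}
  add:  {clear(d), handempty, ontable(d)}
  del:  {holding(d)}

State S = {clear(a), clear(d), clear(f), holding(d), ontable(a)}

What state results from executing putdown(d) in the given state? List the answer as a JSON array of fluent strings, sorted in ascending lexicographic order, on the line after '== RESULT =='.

Progress:
  pre ⊆ S: {holding(d)} ⊆ S  — applicable
  S \ del = {clear(a), clear(d), clear(f), ontable(a)}
  ∪ add   = {clear(a), clear(d), clear(f), handempty, ontable(a), ontable(d)}

== RESULT ==
["clear(a)", "clear(d)", "clear(f)", "handempty", "ontable(a)", "ontable(d)"]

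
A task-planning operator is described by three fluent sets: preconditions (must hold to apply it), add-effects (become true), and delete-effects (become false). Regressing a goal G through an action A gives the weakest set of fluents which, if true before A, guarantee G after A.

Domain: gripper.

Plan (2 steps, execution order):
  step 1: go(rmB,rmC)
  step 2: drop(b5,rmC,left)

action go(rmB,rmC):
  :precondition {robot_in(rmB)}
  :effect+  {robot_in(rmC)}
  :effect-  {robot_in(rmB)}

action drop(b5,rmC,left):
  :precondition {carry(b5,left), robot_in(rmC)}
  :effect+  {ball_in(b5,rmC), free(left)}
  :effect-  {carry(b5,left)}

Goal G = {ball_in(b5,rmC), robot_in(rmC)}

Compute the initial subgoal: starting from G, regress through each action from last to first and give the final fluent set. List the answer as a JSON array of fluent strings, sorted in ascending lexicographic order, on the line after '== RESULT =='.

Regress step by step:
  through step 2 (drop(b5,rmC,left)): drop {ball_in(b5,rmC)}, keep {robot_in(rmC)}, require {carry(b5,left), robot_in(rmC)}
    → {carry(b5,left), robot_in(rmC)}
  through step 1 (go(rmB,rmC)): drop {robot_in(rmC)}, keep {carry(b5,left)}, require {robot_in(rmB)}
    → {carry(b5,left), robot_in(rmB)}

== RESULT ==
["carry(b5,left)", "robot_in(rmB)"]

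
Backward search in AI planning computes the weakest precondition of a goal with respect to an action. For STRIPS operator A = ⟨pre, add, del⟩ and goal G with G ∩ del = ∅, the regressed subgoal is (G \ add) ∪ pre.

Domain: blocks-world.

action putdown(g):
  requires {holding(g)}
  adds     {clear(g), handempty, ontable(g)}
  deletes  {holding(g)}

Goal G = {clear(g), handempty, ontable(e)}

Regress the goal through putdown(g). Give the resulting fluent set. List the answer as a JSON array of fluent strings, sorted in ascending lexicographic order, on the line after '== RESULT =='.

Compute (G \ add) ∪ pre:
  G ∩ del = {}  (empty — regression defined)
  G \ add = {clear(g), handempty, ontable(e)} \ {clear(g), handempty, ontable(g)} = {ontable(e)}
  ∪ pre   = {ontable(e)} ∪ {holding(g)}
          = {holding(g), ontable(e)}

== RESULT ==
["holding(g)", "ontable(e)"]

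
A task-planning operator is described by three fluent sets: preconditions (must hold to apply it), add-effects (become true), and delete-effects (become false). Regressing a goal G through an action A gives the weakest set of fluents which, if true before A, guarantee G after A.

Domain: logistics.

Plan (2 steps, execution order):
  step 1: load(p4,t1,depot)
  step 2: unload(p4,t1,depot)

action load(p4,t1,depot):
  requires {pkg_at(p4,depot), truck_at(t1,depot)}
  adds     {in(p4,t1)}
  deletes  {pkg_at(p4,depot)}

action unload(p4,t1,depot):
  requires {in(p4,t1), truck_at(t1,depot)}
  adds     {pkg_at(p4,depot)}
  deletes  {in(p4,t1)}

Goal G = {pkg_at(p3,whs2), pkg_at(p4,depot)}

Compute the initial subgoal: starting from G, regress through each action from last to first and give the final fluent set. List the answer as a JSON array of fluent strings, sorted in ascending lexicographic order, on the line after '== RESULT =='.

Work backward from the goal:
  through step 2 (unload(p4,t1,depot)): drop {pkg_at(p4,depot)}, keep {pkg_at(p3,whs2)}, require {in(p4,t1), truck_at(t1,depot)}
    → {in(p4,t1), pkg_at(p3,whs2), truck_at(t1,depot)}
  through step 1 (load(p4,t1,depot)): drop {in(p4,t1)}, keep {pkg_at(p3,whs2), truck_at(t1,depot)}, require {pkg_at(p4,depot), truck_at(t1,depot)}
    → {pkg_at(p3,whs2), pkg_at(p4,depot), truck_at(t1,depot)}

== RESULT ==
["pkg_at(p3,whs2)", "pkg_at(p4,depot)", "truck_at(t1,depot)"]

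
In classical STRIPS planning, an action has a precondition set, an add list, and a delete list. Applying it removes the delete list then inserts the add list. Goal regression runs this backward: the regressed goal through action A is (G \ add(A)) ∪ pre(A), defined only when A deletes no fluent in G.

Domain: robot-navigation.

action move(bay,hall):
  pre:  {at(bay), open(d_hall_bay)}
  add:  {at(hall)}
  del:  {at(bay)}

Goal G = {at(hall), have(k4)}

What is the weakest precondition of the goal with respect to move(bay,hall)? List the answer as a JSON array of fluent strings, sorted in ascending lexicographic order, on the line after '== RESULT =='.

Compute (G \ add) ∪ pre:
  G ∩ del = {}  (empty — regression defined)
  G \ add = {at(hall), have(k4)} \ {at(hall)} = {have(k4)}
  ∪ pre   = {have(k4)} ∪ {at(bay), open(d_hall_bay)}
          = {at(bay), have(k4), open(d_hall_bay)}

== RESULT ==
["at(bay)", "have(k4)", "open(d_hall_bay)"]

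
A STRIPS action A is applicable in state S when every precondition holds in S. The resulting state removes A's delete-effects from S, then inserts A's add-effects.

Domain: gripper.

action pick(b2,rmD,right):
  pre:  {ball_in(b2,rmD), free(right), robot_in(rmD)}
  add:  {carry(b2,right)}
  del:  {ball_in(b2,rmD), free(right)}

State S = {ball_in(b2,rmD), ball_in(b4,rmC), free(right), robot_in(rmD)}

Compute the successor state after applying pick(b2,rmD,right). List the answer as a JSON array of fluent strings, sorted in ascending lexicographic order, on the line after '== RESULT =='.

Compute (S \ del) ∪ add:
  pre ⊆ S: {ball_in(b2,rmD), free(right), robot_in(rmD)} ⊆ S  — applicable
  S \ del = {ball_in(b4,rmC), robot_in(rmD)}
  ∪ add   = {ball_in(b4,rmC), carry(b2,right), robot_in(rmD)}

== RESULT ==
["ball_in(b4,rmC)", "carry(b2,right)", "robot_in(rmD)"]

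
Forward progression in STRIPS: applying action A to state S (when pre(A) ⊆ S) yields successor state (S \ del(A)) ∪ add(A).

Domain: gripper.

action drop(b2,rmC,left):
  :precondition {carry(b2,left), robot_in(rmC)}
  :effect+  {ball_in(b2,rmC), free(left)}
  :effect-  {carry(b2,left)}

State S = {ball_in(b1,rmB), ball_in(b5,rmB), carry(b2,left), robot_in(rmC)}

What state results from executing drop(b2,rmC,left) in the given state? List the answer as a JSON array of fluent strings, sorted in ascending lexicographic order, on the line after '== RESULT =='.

Progress:
  pre ⊆ S: {carry(b2,left), robot_in(rmC)} ⊆ S  — applicable
  S \ del = {ball_in(b1,rmB), ball_in(b5,rmB), robot_in(rmC)}
  ∪ add   = {ball_in(b1,rmB), ball_in(b2,rmC), ball_in(b5,rmB), free(left), robot_in(rmC)}

== RESULT ==
["ball_in(b1,rmB)", "ball_in(b2,rmC)", "ball_in(b5,rmB)", "free(left)", "robot_in(rmC)"]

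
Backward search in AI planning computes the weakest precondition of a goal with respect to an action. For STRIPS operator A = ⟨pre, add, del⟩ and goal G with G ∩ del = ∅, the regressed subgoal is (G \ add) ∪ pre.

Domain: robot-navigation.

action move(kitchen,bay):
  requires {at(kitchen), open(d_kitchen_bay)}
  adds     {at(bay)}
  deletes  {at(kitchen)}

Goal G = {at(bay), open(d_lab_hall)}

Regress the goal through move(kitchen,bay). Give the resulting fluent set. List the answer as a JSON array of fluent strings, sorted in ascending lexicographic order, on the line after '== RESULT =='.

Regress:
  G ∩ del = {}  (empty — regression defined)
  G \ add = {at(bay), open(d_lab_hall)} \ {at(bay)} = {open(d_lab_hall)}
  ∪ pre   = {open(d_lab_hall)} ∪ {at(kitchen), open(d_kitchen_bay)}
          = {at(kitchen), open(d_kitchen_bay), open(d_lab_hall)}

== RESULT ==
["at(kitchen)", "open(d_kitchen_bay)", "open(d_lab_hall)"]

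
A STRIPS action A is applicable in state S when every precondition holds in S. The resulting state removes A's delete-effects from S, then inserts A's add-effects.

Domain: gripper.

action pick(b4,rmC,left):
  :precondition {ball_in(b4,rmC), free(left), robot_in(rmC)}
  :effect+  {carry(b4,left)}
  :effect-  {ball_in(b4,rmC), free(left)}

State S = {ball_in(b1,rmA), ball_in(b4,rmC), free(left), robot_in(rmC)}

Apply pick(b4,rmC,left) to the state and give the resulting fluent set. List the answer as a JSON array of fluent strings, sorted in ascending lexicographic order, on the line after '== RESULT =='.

Progress:
  pre ⊆ S: {ball_in(b4,rmC), free(left), robot_in(rmC)} ⊆ S  — applicable
  S \ del = {ball_in(b1,rmA), robot_in(rmC)}
  ∪ add   = {ball_in(b1,rmA), carry(b4,left), robot_in(rmC)}

== RESULT ==
["ball_in(b1,rmA)", "carry(b4,left)", "robot_in(rmC)"]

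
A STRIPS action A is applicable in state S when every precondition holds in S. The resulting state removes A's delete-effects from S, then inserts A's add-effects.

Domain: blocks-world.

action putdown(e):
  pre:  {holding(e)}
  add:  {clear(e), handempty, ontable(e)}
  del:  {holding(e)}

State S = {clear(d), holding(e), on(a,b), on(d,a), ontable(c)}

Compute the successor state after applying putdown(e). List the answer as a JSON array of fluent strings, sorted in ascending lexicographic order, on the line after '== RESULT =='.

Compute (S \ del) ∪ add:
  pre ⊆ S: {holding(e)} ⊆ S  — applicable
  S \ del = {clear(d), on(a,b), on(d,a), ontable(c)}
  ∪ add   = {clear(d), clear(e), handempty, on(a,b), on(d,a), ontable(c), ontable(e)}

== RESULT ==
["clear(d)", "clear(e)", "handempty", "on(a,b)", "on(d,a)", "ontable(c)", "ontable(e)"]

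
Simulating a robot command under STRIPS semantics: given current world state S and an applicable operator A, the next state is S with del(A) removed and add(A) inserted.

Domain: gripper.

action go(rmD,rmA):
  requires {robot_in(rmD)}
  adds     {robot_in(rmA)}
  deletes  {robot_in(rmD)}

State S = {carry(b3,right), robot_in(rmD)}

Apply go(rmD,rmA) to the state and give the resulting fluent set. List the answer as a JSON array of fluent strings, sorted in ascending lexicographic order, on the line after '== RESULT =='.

Compute (S \ del) ∪ add:
  pre ⊆ S: {robot_in(rmD)} ⊆ S  — applicable
  S \ del = {carry(b3,right)}
  ∪ add   = {carry(b3,right), robot_in(rmA)}

== RESULT ==
["carry(b3,right)", "robot_in(rmA)"]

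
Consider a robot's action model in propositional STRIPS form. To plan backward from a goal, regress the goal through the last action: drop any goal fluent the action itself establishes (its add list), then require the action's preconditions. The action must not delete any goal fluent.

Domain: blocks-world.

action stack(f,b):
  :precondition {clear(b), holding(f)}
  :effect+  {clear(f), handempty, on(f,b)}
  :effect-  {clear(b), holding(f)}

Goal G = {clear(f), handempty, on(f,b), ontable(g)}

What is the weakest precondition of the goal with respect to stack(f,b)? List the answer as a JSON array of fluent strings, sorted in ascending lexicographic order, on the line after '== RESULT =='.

Regress:
  G ∩ del = {}  (empty — regression defined)
  G \ add = {clear(f), handempty, on(f,b), ontable(g)} \ {clear(f), handempty, on(f,b)} = {ontable(g)}
  ∪ pre   = {ontable(g)} ∪ {clear(b), holding(f)}
          = {clear(b), holding(f), ontable(g)}

== RESULT ==
["clear(b)", "holding(f)", "ontable(g)"]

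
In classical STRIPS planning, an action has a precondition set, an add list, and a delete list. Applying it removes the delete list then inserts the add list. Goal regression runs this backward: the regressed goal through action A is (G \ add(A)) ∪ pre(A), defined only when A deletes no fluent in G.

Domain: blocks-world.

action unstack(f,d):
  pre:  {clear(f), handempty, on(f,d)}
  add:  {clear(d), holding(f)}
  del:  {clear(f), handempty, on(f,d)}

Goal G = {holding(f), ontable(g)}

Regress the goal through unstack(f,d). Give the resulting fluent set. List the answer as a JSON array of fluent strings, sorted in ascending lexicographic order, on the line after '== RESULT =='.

Regress:
  G ∩ del = {}  (empty — regression defined)
  G \ add = {holding(f), ontable(g)} \ {clear(d), holding(f)} = {ontable(g)}
  ∪ pre   = {ontable(g)} ∪ {clear(f), handempty, on(f,d)}
          = {clear(f), handempty, on(f,d), ontable(g)}

== RESULT ==
["clear(f)", "handempty", "on(f,d)", "ontable(g)"]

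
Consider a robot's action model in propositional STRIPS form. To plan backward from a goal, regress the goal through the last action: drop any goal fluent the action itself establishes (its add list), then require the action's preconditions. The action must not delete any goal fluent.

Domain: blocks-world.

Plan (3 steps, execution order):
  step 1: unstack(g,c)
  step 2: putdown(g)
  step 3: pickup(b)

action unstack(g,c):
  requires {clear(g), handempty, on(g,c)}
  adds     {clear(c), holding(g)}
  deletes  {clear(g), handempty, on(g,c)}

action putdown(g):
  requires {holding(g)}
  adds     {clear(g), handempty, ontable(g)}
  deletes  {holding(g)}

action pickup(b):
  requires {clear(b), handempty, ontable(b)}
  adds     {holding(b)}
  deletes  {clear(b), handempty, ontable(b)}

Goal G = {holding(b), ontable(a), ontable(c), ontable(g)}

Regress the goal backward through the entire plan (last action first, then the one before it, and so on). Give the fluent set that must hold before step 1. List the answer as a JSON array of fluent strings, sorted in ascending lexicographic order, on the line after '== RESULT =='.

Regress step by step:
  through step 3 (pickup(b)): drop {holding(b)}, keep {ontable(a), ontable(c), ontable(g)}, require {clear(b), handempty, ontable(b)}
    → {clear(b), handempty, ontable(a), ontable(b), ontable(c), ontable(g)}
  through step 2 (putdown(g)): drop {handempty, ontable(g)}, keep {clear(b), ontable(a), ontable(b), ontable(c)}, require {holding(g)}
    → {clear(b), holding(g), ontable(a), ontable(b), ontable(c)}
  through step 1 (unstack(g,c)): drop {holding(g)}, keep {clear(b), ontable(a), ontable(b), ontable(c)}, require {clear(g), handempty, on(g,c)}
    → {clear(b), clear(g), handempty, on(g,c), ontable(a), ontable(b), ontable(c)}

== RESULT ==
["clear(b)", "clear(g)", "handempty", "on(g,c)", "ontable(a)", "ontable(b)", "ontable(c)"]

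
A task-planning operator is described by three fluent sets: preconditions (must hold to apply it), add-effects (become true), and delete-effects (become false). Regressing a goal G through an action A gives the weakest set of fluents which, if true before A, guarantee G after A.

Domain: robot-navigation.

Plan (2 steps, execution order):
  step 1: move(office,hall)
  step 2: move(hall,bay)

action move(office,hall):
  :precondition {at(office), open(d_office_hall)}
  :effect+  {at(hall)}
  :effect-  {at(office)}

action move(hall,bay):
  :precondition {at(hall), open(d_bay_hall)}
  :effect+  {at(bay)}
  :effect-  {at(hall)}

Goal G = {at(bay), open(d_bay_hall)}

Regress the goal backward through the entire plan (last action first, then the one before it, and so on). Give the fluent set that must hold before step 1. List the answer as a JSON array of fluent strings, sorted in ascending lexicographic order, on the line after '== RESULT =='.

Work backward from the goal:
  through step 2 (move(hall,bay)): drop {at(bay)}, keep {open(d_bay_hall)}, require {at(hall), open(d_bay_hall)}
    → {at(hall), open(d_bay_hall)}
  through step 1 (move(office,hall)): drop {at(hall)}, keep {open(d_bay_hall)}, require {at(office), open(d_office_hall)}
    → {at(office), open(d_bay_hall), open(d_office_hall)}

== RESULT ==
["at(office)", "open(d_bay_hall)", "open(d_office_hall)"]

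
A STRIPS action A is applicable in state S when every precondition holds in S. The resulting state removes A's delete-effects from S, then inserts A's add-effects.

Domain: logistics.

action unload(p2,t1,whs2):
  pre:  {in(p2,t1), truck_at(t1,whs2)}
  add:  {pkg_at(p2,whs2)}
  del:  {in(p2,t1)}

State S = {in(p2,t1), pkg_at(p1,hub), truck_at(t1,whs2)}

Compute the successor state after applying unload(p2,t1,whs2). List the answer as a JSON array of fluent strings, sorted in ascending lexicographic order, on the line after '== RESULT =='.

Progress:
  pre ⊆ S: {in(p2,t1), truck_at(t1,whs2)} ⊆ S  — applicable
  S \ del = {pkg_at(p1,hub), truck_at(t1,whs2)}
  ∪ add   = {pkg_at(p1,hub), pkg_at(p2,whs2), truck_at(t1,whs2)}

== RESULT ==
["pkg_at(p1,hub)", "pkg_at(p2,whs2)", "truck_at(t1,whs2)"]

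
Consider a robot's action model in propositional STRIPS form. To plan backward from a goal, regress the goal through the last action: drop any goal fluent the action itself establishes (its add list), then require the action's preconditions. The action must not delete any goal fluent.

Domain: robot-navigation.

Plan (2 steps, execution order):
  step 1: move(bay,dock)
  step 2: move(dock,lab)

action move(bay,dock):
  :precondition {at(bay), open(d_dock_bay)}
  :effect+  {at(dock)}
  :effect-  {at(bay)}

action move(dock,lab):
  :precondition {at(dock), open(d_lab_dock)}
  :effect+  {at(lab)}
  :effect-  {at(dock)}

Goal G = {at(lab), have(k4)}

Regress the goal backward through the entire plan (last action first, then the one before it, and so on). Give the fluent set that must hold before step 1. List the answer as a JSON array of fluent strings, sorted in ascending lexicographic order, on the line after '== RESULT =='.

Regress step by step:
  through step 2 (move(dock,lab)): drop {at(lab)}, keep {have(k4)}, require {at(dock), open(d_lab_dock)}
    → {at(dock), have(k4), open(d_lab_dock)}
  through step 1 (move(bay,dock)): drop {at(dock)}, keep {have(k4), open(d_lab_dock)}, require {at(bay), open(d_dock_bay)}
    → {at(bay), have(k4), open(d_dock_bay), open(d_lab_dock)}

== RESULT ==
["at(bay)", "have(k4)", "open(d_dock_bay)", "open(d_lab_dock)"]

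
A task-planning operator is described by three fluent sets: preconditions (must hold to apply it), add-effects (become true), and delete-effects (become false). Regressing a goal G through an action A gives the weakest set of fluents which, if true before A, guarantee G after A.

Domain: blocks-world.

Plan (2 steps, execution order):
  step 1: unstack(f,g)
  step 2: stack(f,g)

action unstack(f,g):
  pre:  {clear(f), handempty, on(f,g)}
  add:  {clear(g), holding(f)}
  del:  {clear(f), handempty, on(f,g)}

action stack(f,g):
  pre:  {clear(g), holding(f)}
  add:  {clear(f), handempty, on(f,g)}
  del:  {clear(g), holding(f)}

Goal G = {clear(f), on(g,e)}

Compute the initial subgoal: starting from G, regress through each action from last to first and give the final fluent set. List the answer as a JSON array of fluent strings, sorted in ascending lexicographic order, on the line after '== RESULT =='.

Regress step by step:
  through step 2 (stack(f,g)): drop {clear(f)}, keep {on(g,e)}, require {clear(g), holding(f)}
    → {clear(g), holding(f), on(g,e)}
  through step 1 (unstack(f,g)): drop {clear(g), holding(f)}, keep {on(g,e)}, require {clear(f), handempty, on(f,g)}
    → {clear(f), handempty, on(f,g), on(g,e)}

== RESULT ==
["clear(f)", "handempty", "on(f,g)", "on(g,e)"]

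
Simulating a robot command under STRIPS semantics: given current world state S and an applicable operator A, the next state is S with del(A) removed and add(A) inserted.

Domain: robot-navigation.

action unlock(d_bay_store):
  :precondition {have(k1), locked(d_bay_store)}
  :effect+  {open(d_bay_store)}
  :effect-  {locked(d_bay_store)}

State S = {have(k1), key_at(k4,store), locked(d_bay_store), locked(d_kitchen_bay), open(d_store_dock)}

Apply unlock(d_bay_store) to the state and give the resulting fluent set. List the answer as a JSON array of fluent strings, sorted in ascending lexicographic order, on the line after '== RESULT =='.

Compute (S \ del) ∪ add:
  pre ⊆ S: {have(k1), locked(d_bay_store)} ⊆ S  — applicable
  S \ del = {have(k1), key_at(k4,store), locked(d_kitchen_bay), open(d_store_dock)}
  ∪ add   = {have(k1), key_at(k4,store), locked(d_kitchen_bay), open(d_bay_store), open(d_store_dock)}

== RESULT ==
["have(k1)", "key_at(k4,store)", "locked(d_kitchen_bay)", "open(d_bay_store)", "open(d_store_dock)"]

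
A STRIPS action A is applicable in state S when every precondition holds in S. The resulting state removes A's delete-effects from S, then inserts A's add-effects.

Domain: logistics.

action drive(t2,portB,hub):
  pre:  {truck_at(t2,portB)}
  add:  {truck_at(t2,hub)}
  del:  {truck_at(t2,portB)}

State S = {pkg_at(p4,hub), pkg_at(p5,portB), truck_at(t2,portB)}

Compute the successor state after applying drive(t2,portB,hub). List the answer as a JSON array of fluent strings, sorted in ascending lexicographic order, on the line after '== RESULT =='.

Progress:
  pre ⊆ S: {truck_at(t2,portB)} ⊆ S  — applicable
  S \ del = {pkg_at(p4,hub), pkg_at(p5,portB)}
  ∪ add   = {pkg_at(p4,hub), pkg_at(p5,portB), truck_at(t2,hub)}

== RESULT ==
["pkg_at(p4,hub)", "pkg_at(p5,portB)", "truck_at(t2,hub)"]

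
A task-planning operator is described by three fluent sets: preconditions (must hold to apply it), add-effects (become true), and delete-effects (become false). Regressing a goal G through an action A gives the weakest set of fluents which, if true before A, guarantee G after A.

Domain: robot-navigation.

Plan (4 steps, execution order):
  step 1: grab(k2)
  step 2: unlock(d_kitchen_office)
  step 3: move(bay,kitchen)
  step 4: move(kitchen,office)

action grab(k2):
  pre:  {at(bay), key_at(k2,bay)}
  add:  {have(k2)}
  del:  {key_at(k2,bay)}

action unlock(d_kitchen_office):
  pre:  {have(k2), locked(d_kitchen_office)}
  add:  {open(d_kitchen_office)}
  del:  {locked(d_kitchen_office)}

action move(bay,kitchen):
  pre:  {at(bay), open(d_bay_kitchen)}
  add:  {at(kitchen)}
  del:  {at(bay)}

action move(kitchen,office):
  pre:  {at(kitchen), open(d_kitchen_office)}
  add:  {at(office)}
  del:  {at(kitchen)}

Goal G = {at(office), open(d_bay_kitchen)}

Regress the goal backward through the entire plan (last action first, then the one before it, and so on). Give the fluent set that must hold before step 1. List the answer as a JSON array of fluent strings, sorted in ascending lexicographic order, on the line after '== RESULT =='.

Work backward from the goal:
  through step 4 (move(kitchen,office)): drop {at(office)}, keep {open(d_bay_kitchen)}, require {at(kitchen), open(d_kitchen_office)}
    → {at(kitchen), open(d_bay_kitchen), open(d_kitchen_office)}
  through step 3 (move(bay,kitchen)): drop {at(kitchen)}, keep {open(d_bay_kitchen), open(d_kitchen_office)}, require {at(bay), open(d_bay_kitchen)}
    → {at(bay), open(d_bay_kitchen), open(d_kitchen_office)}
  through step 2 (unlock(d_kitchen_office)): drop {open(d_kitchen_office)}, keep {at(bay), open(d_bay_kitchen)}, require {have(k2), locked(d_kitchen_office)}
    → {at(bay), have(k2), locked(d_kitchen_office), open(d_bay_kitchen)}
  through step 1 (grab(k2)): drop {have(k2)}, keep {at(bay), locked(d_kitchen_office), open(d_bay_kitchen)}, require {at(bay), key_at(k2,bay)}
    → {at(bay), key_at(k2,bay), locked(d_kitchen_office), open(d_bay_kitchen)}

== RESULT ==
["at(bay)", "key_at(k2,bay)", "locked(d_kitchen_office)", "open(d_bay_kitchen)"]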